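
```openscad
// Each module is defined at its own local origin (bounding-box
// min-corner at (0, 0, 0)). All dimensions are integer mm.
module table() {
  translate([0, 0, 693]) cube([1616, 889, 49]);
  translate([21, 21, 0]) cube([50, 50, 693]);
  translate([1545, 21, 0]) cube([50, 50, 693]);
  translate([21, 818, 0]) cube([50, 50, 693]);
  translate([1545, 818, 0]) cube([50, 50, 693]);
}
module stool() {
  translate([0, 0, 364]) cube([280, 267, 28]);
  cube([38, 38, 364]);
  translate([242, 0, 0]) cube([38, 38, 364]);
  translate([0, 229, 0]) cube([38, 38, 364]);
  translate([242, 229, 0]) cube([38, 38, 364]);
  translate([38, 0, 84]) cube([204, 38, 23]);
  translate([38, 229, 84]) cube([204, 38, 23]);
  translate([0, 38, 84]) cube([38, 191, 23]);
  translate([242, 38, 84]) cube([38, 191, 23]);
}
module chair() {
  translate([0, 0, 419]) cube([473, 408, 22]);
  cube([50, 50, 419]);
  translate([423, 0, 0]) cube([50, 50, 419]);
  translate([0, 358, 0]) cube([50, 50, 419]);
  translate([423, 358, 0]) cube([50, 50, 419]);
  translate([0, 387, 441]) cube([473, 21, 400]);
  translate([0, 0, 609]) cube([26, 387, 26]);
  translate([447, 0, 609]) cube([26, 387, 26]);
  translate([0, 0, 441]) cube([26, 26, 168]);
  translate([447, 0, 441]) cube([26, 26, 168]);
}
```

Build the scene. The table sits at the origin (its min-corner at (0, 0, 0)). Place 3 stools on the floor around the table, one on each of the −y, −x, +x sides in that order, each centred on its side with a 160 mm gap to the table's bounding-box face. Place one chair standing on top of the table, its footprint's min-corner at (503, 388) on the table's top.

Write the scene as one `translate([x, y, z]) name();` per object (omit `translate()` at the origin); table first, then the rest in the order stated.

table();
translate([668, -427, 0]) stool();
translate([-440, 311, 0]) stool();
translate([1776, 311, 0]) stool();
translate([503, 388, 742]) chair();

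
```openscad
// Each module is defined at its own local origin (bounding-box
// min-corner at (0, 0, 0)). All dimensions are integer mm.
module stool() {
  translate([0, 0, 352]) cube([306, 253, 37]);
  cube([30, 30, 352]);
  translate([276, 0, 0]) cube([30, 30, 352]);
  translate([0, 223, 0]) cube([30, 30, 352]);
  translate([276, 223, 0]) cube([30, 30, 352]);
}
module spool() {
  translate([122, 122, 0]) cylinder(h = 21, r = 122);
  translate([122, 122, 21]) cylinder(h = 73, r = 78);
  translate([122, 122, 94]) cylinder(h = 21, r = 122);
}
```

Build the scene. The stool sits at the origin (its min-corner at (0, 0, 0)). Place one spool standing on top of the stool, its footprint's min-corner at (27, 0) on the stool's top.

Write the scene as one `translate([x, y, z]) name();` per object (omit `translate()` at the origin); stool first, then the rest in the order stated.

stool();
translate([27, 0, 389]) spool();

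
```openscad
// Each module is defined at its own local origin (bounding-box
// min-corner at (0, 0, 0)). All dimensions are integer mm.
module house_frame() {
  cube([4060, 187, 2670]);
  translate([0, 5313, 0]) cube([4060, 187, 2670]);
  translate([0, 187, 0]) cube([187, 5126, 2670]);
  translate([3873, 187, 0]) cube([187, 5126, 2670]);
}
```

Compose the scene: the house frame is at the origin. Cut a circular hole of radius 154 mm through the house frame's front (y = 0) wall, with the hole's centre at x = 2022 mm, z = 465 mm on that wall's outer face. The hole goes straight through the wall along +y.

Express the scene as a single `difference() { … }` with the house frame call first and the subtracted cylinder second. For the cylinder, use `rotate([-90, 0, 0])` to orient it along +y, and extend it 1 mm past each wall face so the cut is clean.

difference() {
  house_frame();
  translate([2022, -1, 465]) rotate([-90, 0, 0]) cylinder(h = 189, r = 154);
}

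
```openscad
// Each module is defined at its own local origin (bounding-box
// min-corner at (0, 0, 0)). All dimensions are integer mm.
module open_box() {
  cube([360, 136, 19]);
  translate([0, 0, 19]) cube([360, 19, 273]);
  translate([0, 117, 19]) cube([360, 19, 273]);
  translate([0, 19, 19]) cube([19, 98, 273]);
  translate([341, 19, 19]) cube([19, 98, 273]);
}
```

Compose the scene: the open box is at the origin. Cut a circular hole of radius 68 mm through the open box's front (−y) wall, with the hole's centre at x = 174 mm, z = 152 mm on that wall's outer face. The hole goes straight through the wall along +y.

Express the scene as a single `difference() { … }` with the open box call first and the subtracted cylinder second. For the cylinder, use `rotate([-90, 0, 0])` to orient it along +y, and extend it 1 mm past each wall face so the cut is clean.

difference() {
  open_box();
  translate([174, -1, 152]) rotate([-90, 0, 0]) cylinder(h = 21, r = 68);
}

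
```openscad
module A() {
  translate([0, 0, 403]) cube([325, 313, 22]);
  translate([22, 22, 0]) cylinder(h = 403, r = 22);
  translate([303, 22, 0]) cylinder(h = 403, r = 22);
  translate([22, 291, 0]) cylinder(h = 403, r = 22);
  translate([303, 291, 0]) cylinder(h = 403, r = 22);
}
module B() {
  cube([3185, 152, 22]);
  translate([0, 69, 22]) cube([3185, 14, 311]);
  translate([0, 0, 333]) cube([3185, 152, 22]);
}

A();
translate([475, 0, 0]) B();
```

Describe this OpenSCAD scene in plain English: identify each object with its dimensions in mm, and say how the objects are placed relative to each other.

A is a simple wooden stool: a rectangular seat 325 mm (x) by 313 mm (y), 22 mm thick, top face at z = 425 mm, on four round legs, each 44 mm in diameter. The legs rest on z = 0, each leg's axis is inset half a diameter from the nearest pair of seat edges (so the leg's bounding box is flush with the corner).

B is an I-beam lying along x, 3185 mm long. Overall section height 355 mm. Two flanges 152 mm wide (y) and 22 mm thick, one on the floor and one at the top; a web 14 mm thick runs between them, centred on the flange width.

The I-beam is on the floor beside the stool on its +x side.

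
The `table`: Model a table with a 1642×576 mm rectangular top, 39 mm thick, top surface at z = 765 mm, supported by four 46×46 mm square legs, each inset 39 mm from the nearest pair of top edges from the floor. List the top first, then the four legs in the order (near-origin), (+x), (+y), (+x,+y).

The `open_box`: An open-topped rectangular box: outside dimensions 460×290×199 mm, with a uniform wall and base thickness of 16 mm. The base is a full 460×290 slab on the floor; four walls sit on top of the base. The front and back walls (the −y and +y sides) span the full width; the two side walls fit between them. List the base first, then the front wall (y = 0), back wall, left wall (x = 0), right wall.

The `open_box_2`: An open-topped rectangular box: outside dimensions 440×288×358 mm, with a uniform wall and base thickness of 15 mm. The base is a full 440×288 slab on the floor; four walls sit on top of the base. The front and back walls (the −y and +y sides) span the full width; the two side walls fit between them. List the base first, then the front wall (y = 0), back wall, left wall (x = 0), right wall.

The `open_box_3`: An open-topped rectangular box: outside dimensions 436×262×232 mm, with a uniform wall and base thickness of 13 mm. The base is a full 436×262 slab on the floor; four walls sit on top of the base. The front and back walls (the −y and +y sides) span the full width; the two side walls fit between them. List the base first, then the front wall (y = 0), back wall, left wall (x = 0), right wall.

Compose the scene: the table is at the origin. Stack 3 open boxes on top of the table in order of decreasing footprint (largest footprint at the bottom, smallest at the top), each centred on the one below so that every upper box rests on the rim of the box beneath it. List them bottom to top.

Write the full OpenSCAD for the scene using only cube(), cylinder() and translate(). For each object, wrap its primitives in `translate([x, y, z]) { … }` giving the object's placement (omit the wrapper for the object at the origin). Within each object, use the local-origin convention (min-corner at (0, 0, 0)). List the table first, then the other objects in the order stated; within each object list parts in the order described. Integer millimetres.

translate([0, 0, 726]) cube([1642, 576, 39]);
translate([39, 39, 0]) cube([46, 46, 726]);
translate([1557, 39, 0]) cube([46, 46, 726]);
translate([39, 491, 0]) cube([46, 46, 726]);
translate([1557, 491, 0]) cube([46, 46, 726]);
translate([591, 143, 765]) {
  cube([460, 290, 16]);
  translate([0, 0, 16]) cube([460, 16, 183]);
  translate([0, 274, 16]) cube([460, 16, 183]);
  translate([0, 16, 16]) cube([16, 258, 183]);
  translate([444, 16, 16]) cube([16, 258, 183]);
}
translate([601, 144, 964]) {
  cube([440, 288, 15]);
  translate([0, 0, 15]) cube([440, 15, 343]);
  translate([0, 273, 15]) cube([440, 15, 343]);
  translate([0, 15, 15]) cube([15, 258, 343]);
  translate([425, 15, 15]) cube([15, 258, 343]);
}
translate([603, 157, 1322]) {
  cube([436, 262, 13]);
  translate([0, 0, 13]) cube([436, 13, 219]);
  translate([0, 249, 13]) cube([436, 13, 219]);
  translate([0, 13, 13]) cube([13, 236, 219]);
  translate([423, 13, 13]) cube([13, 236, 219]);
}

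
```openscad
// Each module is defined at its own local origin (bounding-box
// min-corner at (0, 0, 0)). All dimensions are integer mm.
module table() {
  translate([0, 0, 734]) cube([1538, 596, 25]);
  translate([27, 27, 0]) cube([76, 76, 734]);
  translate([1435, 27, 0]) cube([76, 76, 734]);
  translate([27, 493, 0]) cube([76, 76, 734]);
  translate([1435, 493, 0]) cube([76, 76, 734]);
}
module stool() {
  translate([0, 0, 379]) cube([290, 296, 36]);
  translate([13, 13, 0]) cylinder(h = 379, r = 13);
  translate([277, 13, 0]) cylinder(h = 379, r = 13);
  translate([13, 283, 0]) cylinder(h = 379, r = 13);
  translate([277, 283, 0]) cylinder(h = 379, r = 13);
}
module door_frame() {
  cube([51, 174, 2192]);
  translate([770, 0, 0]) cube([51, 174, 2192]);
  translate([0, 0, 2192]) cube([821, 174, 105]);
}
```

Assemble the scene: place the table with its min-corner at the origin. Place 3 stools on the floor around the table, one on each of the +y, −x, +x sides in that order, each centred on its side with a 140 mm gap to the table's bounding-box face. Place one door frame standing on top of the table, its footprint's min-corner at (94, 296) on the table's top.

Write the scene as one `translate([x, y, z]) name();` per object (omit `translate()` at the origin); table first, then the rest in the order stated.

table();
translate([624, 736, 0]) stool();
translate([-430, 150, 0]) stool();
translate([1678, 150, 0]) stool();
translate([94, 296, 759]) door_frame();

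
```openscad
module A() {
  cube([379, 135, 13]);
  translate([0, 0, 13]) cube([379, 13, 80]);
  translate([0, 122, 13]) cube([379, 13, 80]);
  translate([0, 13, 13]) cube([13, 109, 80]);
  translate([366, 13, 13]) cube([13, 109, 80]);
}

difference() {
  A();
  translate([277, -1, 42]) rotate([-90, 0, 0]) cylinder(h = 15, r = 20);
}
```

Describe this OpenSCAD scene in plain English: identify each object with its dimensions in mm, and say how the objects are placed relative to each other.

A is an open storage box with external size 379×135×93 mm and wall thickness 13 mm (the base is also 13 mm thick). The base covers the whole footprint; the four walls stand on the base, with the y-facing walls full-width and the x-facing walls fitting between their inner faces.

The open box has a circular hole of radius 20 mm through its front wall, centred at (x = 277, z = 42).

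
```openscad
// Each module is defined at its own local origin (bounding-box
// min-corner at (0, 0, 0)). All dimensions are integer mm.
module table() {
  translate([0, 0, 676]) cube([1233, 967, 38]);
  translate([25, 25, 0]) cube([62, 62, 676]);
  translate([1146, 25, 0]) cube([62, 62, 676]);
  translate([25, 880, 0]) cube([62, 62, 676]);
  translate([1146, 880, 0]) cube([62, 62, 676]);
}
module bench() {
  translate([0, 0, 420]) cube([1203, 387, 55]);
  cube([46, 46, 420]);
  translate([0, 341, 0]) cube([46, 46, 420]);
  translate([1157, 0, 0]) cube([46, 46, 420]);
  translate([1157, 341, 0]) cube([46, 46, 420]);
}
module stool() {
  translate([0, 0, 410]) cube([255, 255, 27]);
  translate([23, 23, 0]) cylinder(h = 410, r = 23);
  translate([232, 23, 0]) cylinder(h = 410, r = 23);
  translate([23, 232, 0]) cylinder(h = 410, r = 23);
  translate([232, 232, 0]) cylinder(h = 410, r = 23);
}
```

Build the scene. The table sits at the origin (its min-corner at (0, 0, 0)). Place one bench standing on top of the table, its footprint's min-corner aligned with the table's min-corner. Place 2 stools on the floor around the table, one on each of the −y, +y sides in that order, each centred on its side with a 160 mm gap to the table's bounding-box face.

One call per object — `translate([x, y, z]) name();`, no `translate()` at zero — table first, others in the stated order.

table();
translate([0, 0, 714]) bench();
translate([489, -415, 0]) stool();
translate([489, 1127, 0]) stool();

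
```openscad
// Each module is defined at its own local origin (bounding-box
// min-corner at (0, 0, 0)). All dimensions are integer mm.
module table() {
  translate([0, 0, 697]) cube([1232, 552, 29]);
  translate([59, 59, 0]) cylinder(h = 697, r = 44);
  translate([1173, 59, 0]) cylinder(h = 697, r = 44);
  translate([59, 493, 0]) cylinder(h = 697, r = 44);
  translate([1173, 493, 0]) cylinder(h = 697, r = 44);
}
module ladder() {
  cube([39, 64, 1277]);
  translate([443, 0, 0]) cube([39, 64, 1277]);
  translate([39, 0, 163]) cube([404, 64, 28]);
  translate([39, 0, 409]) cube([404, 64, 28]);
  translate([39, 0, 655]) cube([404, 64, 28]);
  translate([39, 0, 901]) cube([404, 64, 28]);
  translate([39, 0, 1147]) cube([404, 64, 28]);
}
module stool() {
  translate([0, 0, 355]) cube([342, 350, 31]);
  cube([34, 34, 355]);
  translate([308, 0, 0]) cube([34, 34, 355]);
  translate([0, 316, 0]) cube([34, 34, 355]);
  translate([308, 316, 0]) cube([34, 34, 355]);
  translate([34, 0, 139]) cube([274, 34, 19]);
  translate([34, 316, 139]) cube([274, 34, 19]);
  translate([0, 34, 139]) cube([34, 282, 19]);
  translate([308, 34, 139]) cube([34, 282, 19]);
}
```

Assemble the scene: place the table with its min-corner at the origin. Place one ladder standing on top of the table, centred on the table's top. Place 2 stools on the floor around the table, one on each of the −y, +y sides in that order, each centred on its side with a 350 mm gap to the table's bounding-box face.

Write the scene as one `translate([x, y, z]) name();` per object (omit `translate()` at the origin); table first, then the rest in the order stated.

table();
translate([375, 244, 726]) ladder();
translate([445, -700, 0]) stool();
translate([445, 902, 0]) stool();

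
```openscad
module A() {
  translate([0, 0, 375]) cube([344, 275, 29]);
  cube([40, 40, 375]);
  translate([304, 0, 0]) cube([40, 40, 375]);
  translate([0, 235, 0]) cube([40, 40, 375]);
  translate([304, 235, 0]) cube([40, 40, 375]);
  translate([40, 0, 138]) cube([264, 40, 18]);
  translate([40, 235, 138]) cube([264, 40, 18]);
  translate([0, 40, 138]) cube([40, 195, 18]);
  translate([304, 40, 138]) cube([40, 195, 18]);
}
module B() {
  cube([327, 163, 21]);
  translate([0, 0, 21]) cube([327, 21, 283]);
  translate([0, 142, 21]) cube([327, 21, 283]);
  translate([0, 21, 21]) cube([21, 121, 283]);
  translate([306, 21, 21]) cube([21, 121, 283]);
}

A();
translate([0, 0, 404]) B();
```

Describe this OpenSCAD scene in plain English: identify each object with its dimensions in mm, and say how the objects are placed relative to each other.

A is a simple wooden stool: a rectangular seat 344 mm (x) by 275 mm (y), 29 mm thick, top face at z = 404 mm, on four square legs, each 40×40 mm in cross-section. The legs rest on z = 0, each flush with a corner of the seat. Four stretchers, 40 mm wide and 18 mm tall, connect adjacent legs with their undersides at z = 138 mm, each running between the inner faces of the legs it joins and aligned with the legs' outer faces on the other axis.

B is an open-topped rectangular box: outside dimensions 327×163×304 mm, with a uniform wall and base thickness of 21 mm. The base is a full 327×163 slab on the floor; four walls sit on top of the base. The front and back walls (the −y and +y sides) span the full width; the two side walls fit between them.

The open box is on top of the stool.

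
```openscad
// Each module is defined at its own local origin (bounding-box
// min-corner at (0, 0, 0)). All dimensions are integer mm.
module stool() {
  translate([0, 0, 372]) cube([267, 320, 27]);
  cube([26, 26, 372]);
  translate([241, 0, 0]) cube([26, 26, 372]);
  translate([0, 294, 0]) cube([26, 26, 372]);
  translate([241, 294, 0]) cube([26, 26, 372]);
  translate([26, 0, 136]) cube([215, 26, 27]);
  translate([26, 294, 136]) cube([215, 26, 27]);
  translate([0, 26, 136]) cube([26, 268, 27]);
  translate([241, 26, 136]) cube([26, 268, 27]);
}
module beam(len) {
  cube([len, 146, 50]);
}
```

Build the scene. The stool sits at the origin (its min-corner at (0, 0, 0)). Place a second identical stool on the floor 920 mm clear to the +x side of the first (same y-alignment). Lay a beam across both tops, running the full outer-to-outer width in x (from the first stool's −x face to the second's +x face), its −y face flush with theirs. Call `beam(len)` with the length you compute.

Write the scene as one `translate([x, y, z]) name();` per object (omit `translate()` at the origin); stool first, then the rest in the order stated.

stool();
translate([1187, 0, 0]) stool();
translate([0, 0, 399]) beam(1454);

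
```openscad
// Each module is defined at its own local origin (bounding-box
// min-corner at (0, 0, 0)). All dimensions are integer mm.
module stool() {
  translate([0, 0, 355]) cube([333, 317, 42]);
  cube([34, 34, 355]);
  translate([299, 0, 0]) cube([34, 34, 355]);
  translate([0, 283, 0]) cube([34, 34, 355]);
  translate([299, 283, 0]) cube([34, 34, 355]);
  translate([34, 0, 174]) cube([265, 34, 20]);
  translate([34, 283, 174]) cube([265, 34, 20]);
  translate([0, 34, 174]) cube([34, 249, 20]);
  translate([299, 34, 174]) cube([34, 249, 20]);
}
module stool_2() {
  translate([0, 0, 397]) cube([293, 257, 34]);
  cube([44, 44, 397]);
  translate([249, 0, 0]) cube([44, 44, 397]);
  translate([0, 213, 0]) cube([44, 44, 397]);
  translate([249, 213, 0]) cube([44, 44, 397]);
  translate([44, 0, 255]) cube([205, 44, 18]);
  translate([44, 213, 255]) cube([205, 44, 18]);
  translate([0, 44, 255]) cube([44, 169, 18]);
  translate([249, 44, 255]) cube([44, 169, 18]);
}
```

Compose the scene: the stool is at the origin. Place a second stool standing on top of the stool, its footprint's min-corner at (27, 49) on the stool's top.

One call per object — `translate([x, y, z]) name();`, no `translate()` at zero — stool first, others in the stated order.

stool();
translate([27, 49, 397]) stool_2();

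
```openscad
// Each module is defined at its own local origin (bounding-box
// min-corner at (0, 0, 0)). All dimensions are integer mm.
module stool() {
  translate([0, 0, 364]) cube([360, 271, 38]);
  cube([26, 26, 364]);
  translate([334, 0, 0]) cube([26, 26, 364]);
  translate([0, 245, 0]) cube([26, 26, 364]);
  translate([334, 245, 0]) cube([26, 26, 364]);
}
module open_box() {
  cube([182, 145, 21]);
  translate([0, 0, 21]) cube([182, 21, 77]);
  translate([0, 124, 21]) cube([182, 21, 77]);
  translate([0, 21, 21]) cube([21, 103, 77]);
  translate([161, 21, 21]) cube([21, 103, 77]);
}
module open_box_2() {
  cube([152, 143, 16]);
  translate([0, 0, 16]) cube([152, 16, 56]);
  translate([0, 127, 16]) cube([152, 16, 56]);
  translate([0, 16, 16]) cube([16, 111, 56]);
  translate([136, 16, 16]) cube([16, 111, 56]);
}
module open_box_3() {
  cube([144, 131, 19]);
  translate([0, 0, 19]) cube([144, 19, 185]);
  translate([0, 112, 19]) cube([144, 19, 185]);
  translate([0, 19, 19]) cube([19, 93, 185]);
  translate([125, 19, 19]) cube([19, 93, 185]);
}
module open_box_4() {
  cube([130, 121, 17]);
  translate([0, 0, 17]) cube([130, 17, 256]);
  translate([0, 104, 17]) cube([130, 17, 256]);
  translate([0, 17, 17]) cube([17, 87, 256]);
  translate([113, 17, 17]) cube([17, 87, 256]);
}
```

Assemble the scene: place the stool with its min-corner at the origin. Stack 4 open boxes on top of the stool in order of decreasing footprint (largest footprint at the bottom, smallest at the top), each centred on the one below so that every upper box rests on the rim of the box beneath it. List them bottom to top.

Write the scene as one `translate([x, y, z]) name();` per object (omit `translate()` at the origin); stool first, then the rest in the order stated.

stool();
translate([89, 63, 402]) open_box();
translate([104, 64, 500]) open_box_2();
translate([108, 70, 572]) open_box_3();
translate([115, 75, 776]) open_box_4();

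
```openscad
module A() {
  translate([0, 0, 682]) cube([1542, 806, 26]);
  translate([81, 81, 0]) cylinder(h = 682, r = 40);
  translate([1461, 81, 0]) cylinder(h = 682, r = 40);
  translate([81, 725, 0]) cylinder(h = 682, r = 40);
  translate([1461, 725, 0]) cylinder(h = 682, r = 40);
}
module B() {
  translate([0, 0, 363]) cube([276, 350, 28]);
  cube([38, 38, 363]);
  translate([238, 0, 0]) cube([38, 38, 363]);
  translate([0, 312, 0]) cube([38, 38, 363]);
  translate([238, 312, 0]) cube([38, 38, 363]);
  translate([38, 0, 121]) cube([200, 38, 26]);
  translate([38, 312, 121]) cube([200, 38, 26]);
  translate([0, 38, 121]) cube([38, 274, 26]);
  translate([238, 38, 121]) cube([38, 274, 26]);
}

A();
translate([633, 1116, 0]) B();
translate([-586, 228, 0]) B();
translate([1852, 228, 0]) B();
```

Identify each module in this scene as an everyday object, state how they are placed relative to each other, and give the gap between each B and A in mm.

A is a table. B is a stool. Three stools sit around the table at the +y, −x, +x sides. The gap between each stool and the table is 310 mm.

Each stool's nearest face is 310 mm from the table's bounding box.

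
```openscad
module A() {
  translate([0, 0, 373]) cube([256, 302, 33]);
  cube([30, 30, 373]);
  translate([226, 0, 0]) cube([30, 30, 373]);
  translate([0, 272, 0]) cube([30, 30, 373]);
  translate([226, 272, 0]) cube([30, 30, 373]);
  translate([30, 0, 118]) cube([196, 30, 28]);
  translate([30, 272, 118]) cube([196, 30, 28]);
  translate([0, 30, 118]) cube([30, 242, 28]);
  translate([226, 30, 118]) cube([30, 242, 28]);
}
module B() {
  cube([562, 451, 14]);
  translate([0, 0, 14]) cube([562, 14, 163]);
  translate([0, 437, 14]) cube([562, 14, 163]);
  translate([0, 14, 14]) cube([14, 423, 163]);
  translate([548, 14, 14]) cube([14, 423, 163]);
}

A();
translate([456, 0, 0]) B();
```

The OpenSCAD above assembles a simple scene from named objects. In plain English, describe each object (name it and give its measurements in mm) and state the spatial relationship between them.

A is a four-legged stool. The seat is a 256×302×33 mm slab whose top surface is at z = 406 mm; four square legs, each 30×30 mm in cross-section, run from the floor (z = 0) to the underside of the seat, each flush with a corner of the seat. Four stretchers, 30 mm wide and 28 mm tall, connect adjacent legs with their undersides at z = 118 mm, each running between the inner faces of the legs it joins and aligned with the legs' outer faces on the other axis.

B is an open storage box with external size 562×451×177 mm and wall thickness 14 mm (the base is also 14 mm thick). The base covers the whole footprint; the four walls stand on the base, with the y-facing walls full-width and the x-facing walls fitting between their inner faces.

The open box is on the floor beside the stool on its +x side.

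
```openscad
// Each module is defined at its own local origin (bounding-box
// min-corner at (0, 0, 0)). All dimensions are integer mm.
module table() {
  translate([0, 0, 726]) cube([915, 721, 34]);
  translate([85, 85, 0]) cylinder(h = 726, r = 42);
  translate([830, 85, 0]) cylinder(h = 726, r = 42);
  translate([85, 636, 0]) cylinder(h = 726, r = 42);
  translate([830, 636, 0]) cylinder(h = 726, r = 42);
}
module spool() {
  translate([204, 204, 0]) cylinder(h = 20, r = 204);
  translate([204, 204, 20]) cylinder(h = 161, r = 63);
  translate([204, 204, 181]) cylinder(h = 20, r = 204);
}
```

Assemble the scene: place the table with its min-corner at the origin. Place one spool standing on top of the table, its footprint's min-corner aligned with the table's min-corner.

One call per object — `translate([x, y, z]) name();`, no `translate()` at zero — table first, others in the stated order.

table();
translate([0, 0, 760]) spool();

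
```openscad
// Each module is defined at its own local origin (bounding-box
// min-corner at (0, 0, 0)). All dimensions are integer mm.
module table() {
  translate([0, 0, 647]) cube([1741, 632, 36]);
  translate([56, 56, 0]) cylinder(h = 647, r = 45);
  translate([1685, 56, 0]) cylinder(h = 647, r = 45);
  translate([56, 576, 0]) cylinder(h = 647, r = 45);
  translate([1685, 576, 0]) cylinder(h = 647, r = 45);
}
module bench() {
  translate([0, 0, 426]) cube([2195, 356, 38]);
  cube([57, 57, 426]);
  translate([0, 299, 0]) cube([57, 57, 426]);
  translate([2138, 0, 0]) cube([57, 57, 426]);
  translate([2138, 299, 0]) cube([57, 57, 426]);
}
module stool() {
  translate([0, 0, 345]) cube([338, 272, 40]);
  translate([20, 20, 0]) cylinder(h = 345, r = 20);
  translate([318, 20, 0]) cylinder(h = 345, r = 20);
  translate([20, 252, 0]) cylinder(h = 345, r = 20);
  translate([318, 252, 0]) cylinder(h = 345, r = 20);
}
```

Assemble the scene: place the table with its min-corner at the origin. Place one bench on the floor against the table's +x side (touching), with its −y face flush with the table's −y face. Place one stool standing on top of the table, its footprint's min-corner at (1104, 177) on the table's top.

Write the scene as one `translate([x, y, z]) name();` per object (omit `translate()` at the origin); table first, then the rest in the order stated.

table();
translate([1741, 0, 0]) bench();
translate([1104, 177, 683]) stool();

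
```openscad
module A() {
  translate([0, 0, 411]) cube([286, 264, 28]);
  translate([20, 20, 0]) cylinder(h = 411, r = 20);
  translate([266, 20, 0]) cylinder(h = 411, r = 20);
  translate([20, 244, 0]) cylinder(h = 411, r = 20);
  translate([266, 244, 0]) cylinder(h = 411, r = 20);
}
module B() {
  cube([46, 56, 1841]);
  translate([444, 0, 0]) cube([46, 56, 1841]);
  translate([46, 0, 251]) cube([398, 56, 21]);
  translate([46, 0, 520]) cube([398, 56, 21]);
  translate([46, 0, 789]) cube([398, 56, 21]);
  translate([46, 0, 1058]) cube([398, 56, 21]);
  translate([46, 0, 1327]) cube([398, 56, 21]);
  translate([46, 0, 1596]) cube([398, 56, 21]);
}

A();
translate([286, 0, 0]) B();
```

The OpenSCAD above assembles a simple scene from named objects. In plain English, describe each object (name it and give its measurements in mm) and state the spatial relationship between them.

A is a four-legged stool. The seat is 286×264 mm, 28 mm thick, top at z = 439 mm. It stands on four round legs, each 40 mm in diameter, from z = 0 to the seat underside, each leg's axis is inset half a diameter from the nearest pair of seat edges (so the leg's bounding box is flush with the corner).

B is a wooden ladder with two side rails of 46×56 mm section and 1841 mm height, set 490 mm apart overall. Between them run 6 rectangular rungs (56 mm deep, 21 mm thick), front faces flush with the rails' −y face. The bottom of the first rung is 251 mm above the floor and each subsequent rung is 269 mm higher than the one below.

The ladder is against the stool's +x side, with their −y faces flush.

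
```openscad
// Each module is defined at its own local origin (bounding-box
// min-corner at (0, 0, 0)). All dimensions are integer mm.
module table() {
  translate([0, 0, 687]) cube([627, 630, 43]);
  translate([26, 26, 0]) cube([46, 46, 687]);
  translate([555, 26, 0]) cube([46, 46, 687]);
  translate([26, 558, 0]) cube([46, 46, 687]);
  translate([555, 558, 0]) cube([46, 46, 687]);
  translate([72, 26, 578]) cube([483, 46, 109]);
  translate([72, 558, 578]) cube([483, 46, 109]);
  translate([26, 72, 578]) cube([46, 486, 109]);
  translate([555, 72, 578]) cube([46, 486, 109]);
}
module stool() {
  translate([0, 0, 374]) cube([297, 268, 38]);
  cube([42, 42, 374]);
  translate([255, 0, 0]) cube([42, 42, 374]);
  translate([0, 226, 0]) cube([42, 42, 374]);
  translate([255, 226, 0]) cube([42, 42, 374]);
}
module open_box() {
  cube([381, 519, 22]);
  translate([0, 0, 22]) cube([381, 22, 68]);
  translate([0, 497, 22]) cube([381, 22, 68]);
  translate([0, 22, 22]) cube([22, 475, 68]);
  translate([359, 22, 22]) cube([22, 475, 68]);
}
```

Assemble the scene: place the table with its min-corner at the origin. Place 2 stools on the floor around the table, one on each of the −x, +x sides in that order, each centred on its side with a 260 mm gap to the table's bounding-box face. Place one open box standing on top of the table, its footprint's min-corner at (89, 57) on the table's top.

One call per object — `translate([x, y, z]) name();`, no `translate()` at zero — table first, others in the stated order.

table();
translate([-557, 181, 0]) stool();
translate([887, 181, 0]) stool();
translate([89, 57, 730]) open_box();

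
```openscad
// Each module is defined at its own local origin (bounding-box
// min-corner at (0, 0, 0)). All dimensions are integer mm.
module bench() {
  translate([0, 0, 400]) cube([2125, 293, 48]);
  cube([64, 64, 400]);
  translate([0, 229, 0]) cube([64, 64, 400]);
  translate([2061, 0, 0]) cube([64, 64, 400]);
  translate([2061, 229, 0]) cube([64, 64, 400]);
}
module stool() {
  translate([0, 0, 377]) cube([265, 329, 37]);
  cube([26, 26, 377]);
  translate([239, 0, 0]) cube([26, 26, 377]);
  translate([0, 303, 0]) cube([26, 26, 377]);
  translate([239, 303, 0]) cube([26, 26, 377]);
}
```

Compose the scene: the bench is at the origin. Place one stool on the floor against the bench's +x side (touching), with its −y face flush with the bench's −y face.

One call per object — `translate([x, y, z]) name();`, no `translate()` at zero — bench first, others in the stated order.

bench();
translate([2125, 0, 0]) stool();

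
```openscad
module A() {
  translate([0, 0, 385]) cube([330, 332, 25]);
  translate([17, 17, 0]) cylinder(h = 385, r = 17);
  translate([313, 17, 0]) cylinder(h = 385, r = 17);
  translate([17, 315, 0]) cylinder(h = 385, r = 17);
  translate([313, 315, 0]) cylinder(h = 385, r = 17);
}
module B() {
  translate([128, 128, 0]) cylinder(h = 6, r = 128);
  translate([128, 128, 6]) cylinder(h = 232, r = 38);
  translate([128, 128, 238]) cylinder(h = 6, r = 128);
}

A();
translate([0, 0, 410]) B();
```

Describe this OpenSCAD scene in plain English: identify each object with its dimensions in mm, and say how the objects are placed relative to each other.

A is a simple wooden stool: a rectangular seat 330 mm (x) by 332 mm (y), 25 mm thick, top face at z = 410 mm, on four round legs, each 34 mm in diameter. The legs rest on z = 0, each leg's axis is inset half a diameter from the nearest pair of seat edges (so the leg's bounding box is flush with the corner).

B is a spool: two coaxial disc flanges of radius 128 mm and thickness 6 mm, joined by a core cylinder of radius 38 mm and height 232 mm. The lower flange rests on z = 0 and the three cylinders share a vertical axis.

The spool is on top of the stool.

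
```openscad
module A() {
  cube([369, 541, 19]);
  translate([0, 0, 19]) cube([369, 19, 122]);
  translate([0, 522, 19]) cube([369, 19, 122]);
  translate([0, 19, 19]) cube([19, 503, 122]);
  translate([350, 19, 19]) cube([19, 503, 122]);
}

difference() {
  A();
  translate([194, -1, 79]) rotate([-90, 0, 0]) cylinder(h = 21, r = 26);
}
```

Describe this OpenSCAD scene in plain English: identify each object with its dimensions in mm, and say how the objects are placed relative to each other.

A is an open storage box with external size 369×541×141 mm and wall thickness 19 mm (the base is also 19 mm thick). The base covers the whole footprint; the four walls stand on the base, with the y-facing walls full-width and the x-facing walls fitting between their inner faces.

The open box has a circular hole of radius 26 mm through its front wall, centred at (x = 194, z = 79).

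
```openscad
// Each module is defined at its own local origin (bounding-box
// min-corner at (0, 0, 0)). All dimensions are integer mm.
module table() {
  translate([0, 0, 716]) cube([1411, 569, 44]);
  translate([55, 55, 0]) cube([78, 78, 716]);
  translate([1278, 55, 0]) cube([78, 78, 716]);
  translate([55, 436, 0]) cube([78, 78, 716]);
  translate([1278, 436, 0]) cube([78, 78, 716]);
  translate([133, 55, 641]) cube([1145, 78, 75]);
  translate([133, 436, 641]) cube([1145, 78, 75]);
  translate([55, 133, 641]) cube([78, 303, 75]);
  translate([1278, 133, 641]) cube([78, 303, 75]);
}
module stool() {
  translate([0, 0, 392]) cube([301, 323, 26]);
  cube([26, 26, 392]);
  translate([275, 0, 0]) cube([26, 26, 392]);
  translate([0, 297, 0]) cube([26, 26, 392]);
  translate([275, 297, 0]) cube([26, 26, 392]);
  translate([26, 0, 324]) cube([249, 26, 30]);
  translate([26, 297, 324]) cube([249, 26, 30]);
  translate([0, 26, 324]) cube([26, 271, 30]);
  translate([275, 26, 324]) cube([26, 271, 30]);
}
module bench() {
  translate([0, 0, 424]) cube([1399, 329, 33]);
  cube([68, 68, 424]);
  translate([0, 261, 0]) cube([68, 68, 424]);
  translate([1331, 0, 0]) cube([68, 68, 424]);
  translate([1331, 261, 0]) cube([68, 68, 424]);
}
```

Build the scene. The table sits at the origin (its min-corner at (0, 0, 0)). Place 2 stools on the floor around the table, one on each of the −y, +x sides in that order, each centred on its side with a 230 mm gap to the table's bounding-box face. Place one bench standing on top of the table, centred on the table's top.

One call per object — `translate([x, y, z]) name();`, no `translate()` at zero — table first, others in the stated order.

table();
translate([555, -553, 0]) stool();
translate([1641, 123, 0]) stool();
translate([6, 120, 760]) bench();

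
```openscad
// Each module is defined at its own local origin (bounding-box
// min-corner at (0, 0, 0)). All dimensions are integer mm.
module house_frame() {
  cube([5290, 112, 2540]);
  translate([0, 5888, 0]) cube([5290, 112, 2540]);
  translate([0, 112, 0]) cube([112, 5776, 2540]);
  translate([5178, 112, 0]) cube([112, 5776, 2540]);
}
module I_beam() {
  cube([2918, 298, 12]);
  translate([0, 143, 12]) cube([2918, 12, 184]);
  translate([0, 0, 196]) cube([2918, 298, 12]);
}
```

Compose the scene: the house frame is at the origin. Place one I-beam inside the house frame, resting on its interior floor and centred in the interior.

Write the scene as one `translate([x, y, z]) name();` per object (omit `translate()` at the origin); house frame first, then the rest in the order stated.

house_frame();
translate([1186, 2851, 0]) I_beam();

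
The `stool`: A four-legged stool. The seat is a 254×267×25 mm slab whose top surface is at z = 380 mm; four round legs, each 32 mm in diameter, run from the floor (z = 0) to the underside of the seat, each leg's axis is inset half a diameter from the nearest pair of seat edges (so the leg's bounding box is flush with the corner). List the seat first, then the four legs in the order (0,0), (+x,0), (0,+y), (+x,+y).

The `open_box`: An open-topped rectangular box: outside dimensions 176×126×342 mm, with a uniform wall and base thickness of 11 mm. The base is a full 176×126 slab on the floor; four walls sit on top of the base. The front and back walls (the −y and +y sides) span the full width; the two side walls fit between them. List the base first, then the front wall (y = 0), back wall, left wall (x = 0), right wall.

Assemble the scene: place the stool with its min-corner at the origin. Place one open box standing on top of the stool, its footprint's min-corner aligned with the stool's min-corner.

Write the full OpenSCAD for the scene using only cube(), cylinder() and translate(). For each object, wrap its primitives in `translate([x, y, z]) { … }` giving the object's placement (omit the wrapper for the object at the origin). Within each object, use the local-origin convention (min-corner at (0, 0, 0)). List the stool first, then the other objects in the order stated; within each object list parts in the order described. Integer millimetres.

translate([0, 0, 355]) cube([254, 267, 25]);
translate([16, 16, 0]) cylinder(h = 355, r = 16);
translate([238, 16, 0]) cylinder(h = 355, r = 16);
translate([16, 251, 0]) cylinder(h = 355, r = 16);
translate([238, 251, 0]) cylinder(h = 355, r = 16);
translate([0, 0, 380]) {
  cube([176, 126, 11]);
  translate([0, 0, 11]) cube([176, 11, 331]);
  translate([0, 115, 11]) cube([176, 11, 331]);
  translate([0, 11, 11]) cube([11, 104, 331]);
  translate([165, 11, 11]) cube([11, 104, 331]);
}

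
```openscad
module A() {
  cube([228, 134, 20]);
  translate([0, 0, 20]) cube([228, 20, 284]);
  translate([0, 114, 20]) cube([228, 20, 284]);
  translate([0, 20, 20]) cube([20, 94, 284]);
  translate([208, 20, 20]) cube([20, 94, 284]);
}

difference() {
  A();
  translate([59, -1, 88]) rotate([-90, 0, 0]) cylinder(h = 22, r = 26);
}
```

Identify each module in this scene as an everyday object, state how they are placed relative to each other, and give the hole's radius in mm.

The subtracted cylinder has r = 26 mm.

A is an open box. The open box has a circular hole through its front wall. The hole's radius is 26 mm.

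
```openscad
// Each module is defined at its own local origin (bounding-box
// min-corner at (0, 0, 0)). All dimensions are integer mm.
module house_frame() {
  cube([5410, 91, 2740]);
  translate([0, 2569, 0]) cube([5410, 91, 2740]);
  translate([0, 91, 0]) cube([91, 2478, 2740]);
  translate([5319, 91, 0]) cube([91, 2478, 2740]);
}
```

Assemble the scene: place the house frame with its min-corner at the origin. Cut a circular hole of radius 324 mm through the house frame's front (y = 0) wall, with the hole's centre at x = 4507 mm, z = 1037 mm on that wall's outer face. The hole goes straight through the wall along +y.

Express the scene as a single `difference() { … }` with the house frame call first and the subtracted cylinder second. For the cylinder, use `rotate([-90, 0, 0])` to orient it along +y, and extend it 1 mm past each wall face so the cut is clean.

difference() {
  house_frame();
  translate([4507, -1, 1037]) rotate([-90, 0, 0]) cylinder(h = 93, r = 324);
}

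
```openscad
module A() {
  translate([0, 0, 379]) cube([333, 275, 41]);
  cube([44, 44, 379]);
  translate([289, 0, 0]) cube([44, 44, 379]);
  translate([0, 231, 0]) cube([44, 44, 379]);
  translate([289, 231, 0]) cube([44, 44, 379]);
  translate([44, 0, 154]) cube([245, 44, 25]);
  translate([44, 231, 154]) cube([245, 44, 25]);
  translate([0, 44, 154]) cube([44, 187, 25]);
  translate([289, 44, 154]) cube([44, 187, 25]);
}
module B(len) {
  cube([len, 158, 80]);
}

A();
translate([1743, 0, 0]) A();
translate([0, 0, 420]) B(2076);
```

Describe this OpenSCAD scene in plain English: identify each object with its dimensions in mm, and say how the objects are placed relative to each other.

A is a simple wooden stool: a rectangular seat 333 mm (x) by 275 mm (y), 41 mm thick, top face at z = 420 mm, on four square legs, each 44×44 mm in cross-section. The legs rest on z = 0, each flush with a corner of the seat. Four stretchers, 44 mm wide and 25 mm tall, connect adjacent legs with their undersides at z = 154 mm, each running between the inner faces of the legs it joins and aligned with the legs' outer faces on the other axis.

B is a rectangular beam 2076 mm long (x), 158 mm deep (y), 80 mm thick (z).

The beam spans the tops of two stools placed 1410 mm apart, resting at z = 420 mm.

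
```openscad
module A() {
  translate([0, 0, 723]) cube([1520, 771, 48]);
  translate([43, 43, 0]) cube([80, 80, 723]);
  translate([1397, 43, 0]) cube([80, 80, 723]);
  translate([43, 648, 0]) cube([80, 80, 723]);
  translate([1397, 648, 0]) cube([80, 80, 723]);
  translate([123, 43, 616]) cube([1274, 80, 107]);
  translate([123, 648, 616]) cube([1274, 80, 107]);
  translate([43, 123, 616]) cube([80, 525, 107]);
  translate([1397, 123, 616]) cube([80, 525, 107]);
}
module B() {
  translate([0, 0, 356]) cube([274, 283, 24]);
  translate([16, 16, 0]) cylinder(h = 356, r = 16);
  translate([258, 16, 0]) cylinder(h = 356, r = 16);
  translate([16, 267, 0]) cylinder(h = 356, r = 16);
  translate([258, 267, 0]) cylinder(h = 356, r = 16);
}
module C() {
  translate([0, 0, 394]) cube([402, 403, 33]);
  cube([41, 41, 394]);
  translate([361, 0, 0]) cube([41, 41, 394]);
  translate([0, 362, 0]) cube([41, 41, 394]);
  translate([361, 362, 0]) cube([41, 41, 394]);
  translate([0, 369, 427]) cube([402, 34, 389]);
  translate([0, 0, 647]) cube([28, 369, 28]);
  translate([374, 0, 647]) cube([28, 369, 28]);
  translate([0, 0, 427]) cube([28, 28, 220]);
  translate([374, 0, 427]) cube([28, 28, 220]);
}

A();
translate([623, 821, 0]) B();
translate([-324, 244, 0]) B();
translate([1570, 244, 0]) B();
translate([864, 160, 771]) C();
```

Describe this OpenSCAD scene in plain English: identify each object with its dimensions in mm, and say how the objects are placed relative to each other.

A is a table: top 1520 mm (x) × 771 mm (y), 48 mm thick, upper face at z = 771 mm, on four 80×80 mm square legs, each inset 43 mm from the nearest pair of top edges, running from z = 0 to the bottom of the top. Four apron rails, 80 mm thick and 107 mm tall, run between adjacent legs with their top edges flush with the underside of the top and their outer faces flush with the legs' outer faces.

B is a simple wooden stool: a rectangular seat 274 mm (x) by 283 mm (y), 24 mm thick, top face at z = 380 mm, on four round legs, each 32 mm in diameter. The legs rest on z = 0, each leg's axis is inset half a diameter from the nearest pair of seat edges (so the leg's bounding box is flush with the corner).

C is a chair. The seat is a 402×403×33 mm slab with its top at z = 427 mm, on four 41×41 mm corner legs (flush with the seat edges, standing on z = 0). A flat backrest 34 mm thick, 389 mm tall, spans the full seat width and rises from the seat top along its +y edge, rear face flush with the rear of the seat. Two armrests of 28×28 mm section run along each side from the seat's front edge to the front of the backrest, top faces 248 mm above the seat top and outer faces flush with the seat's x-edges; a 28×28 mm post under the front of each armrest stands on the seat at the front corner.

Three stools sit around the table at the +y, −x, +x sides. The chair is on top of the table.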